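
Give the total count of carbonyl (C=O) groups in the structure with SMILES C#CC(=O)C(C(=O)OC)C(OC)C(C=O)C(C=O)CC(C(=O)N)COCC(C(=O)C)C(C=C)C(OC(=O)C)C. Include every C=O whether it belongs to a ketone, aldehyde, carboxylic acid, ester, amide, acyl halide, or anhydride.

CO: ketone, 1 C=O (running total 1).
CH(COOCH3): ester, 1 C=O (running total 2).
CH(CHO): aldehyde, 1 C=O (running total 3).
CH(CHO): aldehyde, 1 C=O (running total 4).
CH(CONH2): amide, 1 C=O (running total 5).
CH(COCH3): ketone, 1 C=O (running total 6).
CH(OCOCH3): ester, 1 C=O (running total 7).

7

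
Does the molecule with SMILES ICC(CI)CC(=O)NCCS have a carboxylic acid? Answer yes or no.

no

halogen on an sp³ carbon → alkyl halide.
pendant –CH2X: halogen on sp³ carbon → alkyl halide.
–C(=O)–N– linkage → amide (the N is not an amine).
–SH on an sp³ carbon → thiol.
In CH2CONHCH2, the carbonyl is bonded to nitrogen, not to –OH; that is an amide.
The groups actually present are: alkyl halide, amide, thiol.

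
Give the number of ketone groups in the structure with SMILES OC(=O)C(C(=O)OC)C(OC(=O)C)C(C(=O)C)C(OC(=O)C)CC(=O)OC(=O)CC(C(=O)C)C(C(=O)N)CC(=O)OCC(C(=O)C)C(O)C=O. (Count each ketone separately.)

Taking each segment in turn:
  HOOC: –COOH: carbonyl C bonded to –OH and C → carboxylic acid (the –OH is not a separate alcohol).
  CH(COOCH3): pendant –COOCH3: carbonyl C bonded to C and –OCH3 → ester.
  CH(OCOCH3): pendant –OC(=O)CH3: an acyloxy group → ester.
  CH(COCH3): pendant –COCH3: carbonyl C bonded to two carbons → ketone.
  CH(OCOCH3): pendant –OC(=O)CH3: an acyloxy group → ester.
  CH2CO-O-COCH2: two acyl groups sharing one oxygen, –C(=O)–O–C(=O)– → anhydride.
  CH(COCH3): pendant –COCH3: carbonyl C bonded to two carbons → ketone.
  CH(CONH2): pendant –CONH2: carbonyl C bonded to C and N → amide.
  CH2COOCH2: –C(=O)–O–C with C on the carbonyl side → ester.
  CH(COCH3): pendant –COCH3: carbonyl C bonded to two carbons → ketone.
  CH(OH): –OH on an sp³ carbon → alcohol (secondary).
  CHO: terminal –CHO: carbonyl C bonded to H and C → aldehyde.
Ketone appears at: CH(COCH3), CH(COCH3), CH(COCH3) → 3.

3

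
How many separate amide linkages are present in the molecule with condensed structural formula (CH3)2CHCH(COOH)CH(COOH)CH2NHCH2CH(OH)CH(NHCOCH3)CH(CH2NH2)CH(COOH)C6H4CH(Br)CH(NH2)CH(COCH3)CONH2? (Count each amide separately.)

Taking each segment in turn:
  CH(COOH): pendant –COOH: carbonyl C bonded to C and –OH → carboxylic acid.
  CH(COOH): pendant –COOH: carbonyl C bonded to C and –OH → carboxylic acid.
  CH2NHCH2: C–N–C with sp³ carbons and no adjacent C=O → amine (secondary).
  CH(OH): –OH on an sp³ carbon → alcohol (secondary).
  CH(NHCOCH3): pendant –NHC(=O)CH3: N bonded to a carbonyl → amide (not amine).
  CH(CH2NH2): pendant –CH2NH2: N on sp³ C, no adjacent C=O → amine.
  CH(COOH): pendant –COOH: carbonyl C bonded to C and –OH → carboxylic acid.
  C6H4: para-disubstituted benzene ring → arene.
  CH(Br): halogen on an sp³ carbon → alkyl halide.
  CH(NH2): –NH2 on an sp³ carbon with no adjacent C=O → amine.
  CH(COCH3): pendant –COCH3: carbonyl C bonded to two carbons → ketone.
  CONH2: –C(=O)NH2: carbonyl C bonded to C and to N → amide (the N is not a separate amine).
Amide appears at: CH(NHCOCH3), CONH2 → 2.

2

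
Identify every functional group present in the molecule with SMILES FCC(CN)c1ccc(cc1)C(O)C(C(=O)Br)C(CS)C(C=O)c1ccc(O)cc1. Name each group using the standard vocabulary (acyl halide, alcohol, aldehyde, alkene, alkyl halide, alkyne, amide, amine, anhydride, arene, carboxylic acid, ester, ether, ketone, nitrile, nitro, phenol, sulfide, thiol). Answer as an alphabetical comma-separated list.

acyl halide, alcohol, aldehyde, alkyl halide, amine, arene, phenol, thiol

halogen on an sp³ carbon → alkyl halide.
pendant –CH2NH2: N on sp³ C, no adjacent C=O → amine.
para-disubstituted benzene ring → arene.
–OH on an sp³ carbon → alcohol (secondary).
pendant –C(=O)X: carbonyl C bonded to C and halogen → acyl halide.
pendant –CH2SH → thiol.
pendant –CHO: carbonyl C bonded to C and H → aldehyde.
–OH attached directly to an aromatic ring → phenol (not alcohol); the ring itself is an arene.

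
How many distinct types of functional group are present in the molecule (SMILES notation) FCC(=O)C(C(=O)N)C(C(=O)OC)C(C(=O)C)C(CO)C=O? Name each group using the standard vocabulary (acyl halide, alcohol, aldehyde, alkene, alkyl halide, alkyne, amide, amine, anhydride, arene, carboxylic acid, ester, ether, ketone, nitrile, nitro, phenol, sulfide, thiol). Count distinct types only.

6

Taking each segment in turn:
  FCH2: halogen on an sp³ carbon → alkyl halide.
  CO: –C(=O)– with carbon on both sides → ketone.
  CH(CONH2): pendant –CONH2: carbonyl C bonded to C and N → amide.
  CH(COOCH3): pendant –COOCH3: carbonyl C bonded to C and –OCH3 → ester.
  CH(COCH3): pendant –COCH3: carbonyl C bonded to two carbons → ketone.
  CH(CH2OH): pendant –CH2OH on an sp³ backbone C → alcohol.
  CHO: terminal –CHO: carbonyl C bonded to H and C → aldehyde.
Distinct types present: alcohol, aldehyde, alkyl halide, amide, ester, ketone.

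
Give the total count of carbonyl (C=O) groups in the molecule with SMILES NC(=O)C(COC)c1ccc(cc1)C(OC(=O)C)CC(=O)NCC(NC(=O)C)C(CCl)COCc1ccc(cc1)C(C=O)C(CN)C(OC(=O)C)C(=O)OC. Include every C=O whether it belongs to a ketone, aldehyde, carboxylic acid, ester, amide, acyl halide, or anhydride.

H2NCO: amide, 1 C=O (running total 1).
CH(OCOCH3): ester, 1 C=O (running total 2).
CH2CONHCH2: amide, 1 C=O (running total 3).
CH(NHCOCH3): amide, 1 C=O (running total 4).
CH(CHO): aldehyde, 1 C=O (running total 5).
CH(OCOCH3): ester, 1 C=O (running total 6).
COOCH3: ester, 1 C=O (running total 7).

7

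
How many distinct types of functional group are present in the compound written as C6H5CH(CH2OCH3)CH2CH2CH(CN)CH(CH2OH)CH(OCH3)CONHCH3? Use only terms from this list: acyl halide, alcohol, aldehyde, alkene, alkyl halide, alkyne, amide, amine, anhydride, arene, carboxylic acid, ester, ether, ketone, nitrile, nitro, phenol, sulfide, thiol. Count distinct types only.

5

C6H5– phenyl ring → arene.
pendant –CH2OCH3: C–O–C linkage → ether.
pendant –C≡N: nitrile.
pendant –CH2OH on an sp³ backbone C → alcohol.
pendant –OCH3: C–O–C with sp³ C, no adjacent C=O → ether.
–C(=O)NHCH3: carbonyl C bonded to C and to N → amide (the N is not an amine).
Distinct types present: alcohol, amide, arene, ether, nitrile.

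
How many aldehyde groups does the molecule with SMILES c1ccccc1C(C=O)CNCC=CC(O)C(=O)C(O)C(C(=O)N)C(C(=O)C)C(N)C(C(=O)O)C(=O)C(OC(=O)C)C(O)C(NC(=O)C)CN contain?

Taking each segment in turn:
  C6H5: C6H5– phenyl ring → arene.
  CH(CHO): pendant –CHO: carbonyl C bonded to C and H → aldehyde.
  CH2NHCH2: C–N–C with sp³ carbons and no adjacent C=O → amine (secondary).
  CH=CH: C=C double bond → alkene.
  CH(OH): –OH on an sp³ carbon → alcohol (secondary).
  CO: –C(=O)– with carbon on both sides → ketone.
  CH(OH): –OH on an sp³ carbon → alcohol (secondary).
  CH(CONH2): pendant –CONH2: carbonyl C bonded to C and N → amide.
  CH(COCH3): pendant –COCH3: carbonyl C bonded to two carbons → ketone.
  CH(NH2): –NH2 on an sp³ carbon with no adjacent C=O → amine.
  CH(COOH): pendant –COOH: carbonyl C bonded to C and –OH → carboxylic acid.
  CO: –C(=O)– with carbon on both sides → ketone.
  CH(OCOCH3): pendant –OC(=O)CH3: an acyloxy group → ester.
  CH(OH): –OH on an sp³ carbon → alcohol (secondary).
  CH(NHCOCH3): pendant –NHC(=O)CH3: N bonded to a carbonyl → amide (not amine).
  CH2NH2: –NH2 on an sp³ carbon with no adjacent C=O → amine.
Aldehyde appears at: CH(CHO) → 1.

1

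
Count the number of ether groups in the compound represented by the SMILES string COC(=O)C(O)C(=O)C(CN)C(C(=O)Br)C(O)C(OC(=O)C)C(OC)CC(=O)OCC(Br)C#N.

CH3O–C(=O)–: carbonyl C bonded to C and to –OCH3 → ester (not ketone + ether).
–OH on an sp³ carbon → alcohol (secondary).
–C(=O)– with carbon on both sides → ketone.
pendant –CH2NH2: N on sp³ C, no adjacent C=O → amine.
pendant –C(=O)X: carbonyl C bonded to C and halogen → acyl halide.
–OH on an sp³ carbon → alcohol (secondary).
pendant –OC(=O)CH3: an acyloxy group → ester.
pendant –OCH3: C–O–C with sp³ C, no adjacent C=O → ether.
–C(=O)–O–C with C on the carbonyl side → ester.
halogen on an sp³ carbon → alkyl halide.
–C≡N: carbon triple-bonded to nitrogen → nitrile.
Ether appears at: CH(OCH3) → 1.

1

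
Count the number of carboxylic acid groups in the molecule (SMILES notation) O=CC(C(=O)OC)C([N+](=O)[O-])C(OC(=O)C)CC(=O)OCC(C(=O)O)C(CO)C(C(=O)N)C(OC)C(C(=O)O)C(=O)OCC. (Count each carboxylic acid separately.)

2

Reading the structure from left to right:
  OHC: terminal –CHO: carbonyl C bonded to H and C → aldehyde.
  CH(COOCH3): pendant –COOCH3: carbonyl C bonded to C and –OCH3 → ester.
  CH(NO2): –NO2 on an sp³ carbon → nitro (the N=O is not a carbonyl).
  CH(OCOCH3): pendant –OC(=O)CH3: an acyloxy group → ester.
  CH2COOCH2: –C(=O)–O–C with C on the carbonyl side → ester.
  CH(COOH): pendant –COOH: carbonyl C bonded to C and –OH → carboxylic acid.
  CH(CH2OH): pendant –CH2OH on an sp³ backbone C → alcohol.
  CH(CONH2): pendant –CONH2: carbonyl C bonded to C and N → amide.
  CH(OCH3): pendant –OCH3: C–O–C with sp³ C, no adjacent C=O → ether.
  CH(COOH): pendant –COOH: carbonyl C bonded to C and –OH → carboxylic acid.
  COOCH2CH3: –C(=O)OCH2CH3: carbonyl C bonded to C and to –OEt → ester.
Carboxylic acid appears at: CH(COOH), CH(COOH) → 2.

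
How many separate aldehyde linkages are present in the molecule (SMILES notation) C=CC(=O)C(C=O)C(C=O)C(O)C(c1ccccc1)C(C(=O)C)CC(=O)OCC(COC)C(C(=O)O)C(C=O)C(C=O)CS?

4

Taking each segment in turn:
  CH2=CH: C=C double bond → alkene.
  CO: –C(=O)– with carbon on both sides → ketone.
  CH(CHO): pendant –CHO: carbonyl C bonded to C and H → aldehyde.
  CH(CHO): pendant –CHO: carbonyl C bonded to C and H → aldehyde.
  CH(OH): –OH on an sp³ carbon → alcohol (secondary).
  CH(C6H5): pendant –C6H5: benzene ring → arene.
  CH(COCH3): pendant –COCH3: carbonyl C bonded to two carbons → ketone.
  CH2COOCH2: –C(=O)–O–C with C on the carbonyl side → ester.
  CH(CH2OCH3): pendant –CH2OCH3: C–O–C linkage → ether.
  CH(COOH): pendant –COOH: carbonyl C bonded to C and –OH → carboxylic acid.
  CH(CHO): pendant –CHO: carbonyl C bonded to C and H → aldehyde.
  CH(CHO): pendant –CHO: carbonyl C bonded to C and H → aldehyde.
  CH2SH: –SH on an sp³ carbon → thiol.
Aldehyde appears at: CH(CHO), CH(CHO), CH(CHO), CH(CHO) → 4.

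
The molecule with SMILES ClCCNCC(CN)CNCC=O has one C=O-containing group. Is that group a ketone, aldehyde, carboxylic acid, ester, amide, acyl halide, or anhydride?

aldehyde

The carbonyl is in the CHO segment: terminal –CHO: carbonyl C bonded to H and C → aldehyde.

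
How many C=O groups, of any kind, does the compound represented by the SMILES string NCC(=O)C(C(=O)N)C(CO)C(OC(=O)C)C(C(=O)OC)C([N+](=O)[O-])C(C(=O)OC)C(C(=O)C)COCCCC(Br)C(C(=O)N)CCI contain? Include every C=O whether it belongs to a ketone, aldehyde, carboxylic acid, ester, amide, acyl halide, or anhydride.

CO: ketone, 1 C=O (running total 1).
CH(CONH2): amide, 1 C=O (running total 2).
CH(OCOCH3): ester, 1 C=O (running total 3).
CH(COOCH3): ester, 1 C=O (running total 4).
CH(COOCH3): ester, 1 C=O (running total 5).
CH(COCH3): ketone, 1 C=O (running total 6).
CH(CONH2): amide, 1 C=O (running total 7).

7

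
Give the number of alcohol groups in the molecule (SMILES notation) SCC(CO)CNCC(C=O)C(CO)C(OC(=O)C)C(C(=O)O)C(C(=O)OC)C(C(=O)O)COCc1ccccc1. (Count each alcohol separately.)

Working along the chain:
  HSCH2: –SH on an sp³ carbon → thiol.
  CH(CH2OH): pendant –CH2OH on an sp³ backbone C → alcohol.
  CH2NHCH2: C–N–C with sp³ carbons and no adjacent C=O → amine (secondary).
  CH(CHO): pendant –CHO: carbonyl C bonded to C and H → aldehyde.
  CH(CH2OH): pendant –CH2OH on an sp³ backbone C → alcohol.
  CH(OCOCH3): pendant –OC(=O)CH3: an acyloxy group → ester.
  CH(COOH): pendant –COOH: carbonyl C bonded to C and –OH → carboxylic acid.
  CH(COOCH3): pendant –COOCH3: carbonyl C bonded to C and –OCH3 → ester.
  CH(COOH): pendant –COOH: carbonyl C bonded to C and –OH → carboxylic acid.
  CH2OCH2: C–O–C with sp³ carbons on both sides and no adjacent C=O → ether.
  C6H5: –C6H5 phenyl ring → arene.
Alcohol appears at: CH(CH2OH), CH(CH2OH) → 2.

2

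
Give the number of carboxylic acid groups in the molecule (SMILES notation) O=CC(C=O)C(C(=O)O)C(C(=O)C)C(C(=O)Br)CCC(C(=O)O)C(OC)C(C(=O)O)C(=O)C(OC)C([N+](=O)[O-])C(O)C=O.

3

Taking each segment in turn:
  OHC: terminal –CHO: carbonyl C bonded to H and C → aldehyde.
  CH(CHO): pendant –CHO: carbonyl C bonded to C and H → aldehyde.
  CH(COOH): pendant –COOH: carbonyl C bonded to C and –OH → carboxylic acid.
  CH(COCH3): pendant –COCH3: carbonyl C bonded to two carbons → ketone.
  CH(COBr): pendant –C(=O)X: carbonyl C bonded to C and halogen → acyl halide.
  CH(COOH): pendant –COOH: carbonyl C bonded to C and –OH → carboxylic acid.
  CH(OCH3): pendant –OCH3: C–O–C with sp³ C, no adjacent C=O → ether.
  CH(COOH): pendant –COOH: carbonyl C bonded to C and –OH → carboxylic acid.
  CO: –C(=O)– with carbon on both sides → ketone.
  CH(OCH3): pendant –OCH3: C–O–C with sp³ C, no adjacent C=O → ether.
  CH(NO2): –NO2 on an sp³ carbon → nitro (the N=O is not a carbonyl).
  CH(OH): –OH on an sp³ carbon → alcohol (secondary).
  CHO: terminal –CHO: carbonyl C bonded to H and C → aldehyde.
Carboxylic acid appears at: CH(COOH), CH(COOH), CH(COOH) → 3.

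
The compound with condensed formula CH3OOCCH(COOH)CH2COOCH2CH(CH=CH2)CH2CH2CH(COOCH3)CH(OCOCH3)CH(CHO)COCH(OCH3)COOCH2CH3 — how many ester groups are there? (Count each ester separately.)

5

CH3O–C(=O)–: carbonyl C bonded to C and to –OCH3 → ester (not ketone + ether).
pendant –COOH: carbonyl C bonded to C and –OH → carboxylic acid.
–C(=O)–O–C with C on the carbonyl side → ester.
pendant –CH=CH2: C=C double bond → alkene.
pendant –COOCH3: carbonyl C bonded to C and –OCH3 → ester.
pendant –OC(=O)CH3: an acyloxy group → ester.
pendant –CHO: carbonyl C bonded to C and H → aldehyde.
–C(=O)– with carbon on both sides → ketone.
pendant –OCH3: C–O–C with sp³ C, no adjacent C=O → ether.
–C(=O)OCH2CH3: carbonyl C bonded to C and to –OEt → ester.
Ester appears at: CH3OOC, CH2COOCH2, CH(COOCH3), CH(OCOCH3), COOCH2CH3 → 5.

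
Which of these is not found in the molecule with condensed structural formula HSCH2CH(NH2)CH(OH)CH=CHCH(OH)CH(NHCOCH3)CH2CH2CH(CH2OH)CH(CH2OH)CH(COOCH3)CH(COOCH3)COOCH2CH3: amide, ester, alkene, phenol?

alkene: present (CH=CH — C=C double bond → alkene).
ester: present (CH(COOCH3) — pendant –COOCH3: carbonyl C bonded to C and –OCH3 → ester).
amide: present (CH(NHCOCH3) — pendant –NHC(=O)CH3: N bonded to a carbonyl → amide (not amine)).
phenol: absent. In each of CH(OH) and CH(CH2OH), the –OH is on an sp³ carbon, not on an aromatic ring, so it is an alcohol.

phenol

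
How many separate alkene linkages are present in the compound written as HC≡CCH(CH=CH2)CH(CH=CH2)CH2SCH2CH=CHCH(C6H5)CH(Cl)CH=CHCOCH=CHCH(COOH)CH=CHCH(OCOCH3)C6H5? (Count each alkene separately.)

Working along the chain:
  HC≡C: C≡C triple bond → alkyne.
  CH(CH=CH2): pendant –CH=CH2: C=C double bond → alkene.
  CH(CH=CH2): pendant –CH=CH2: C=C double bond → alkene.
  CH2SCH2: C–S–C linkage → sulfide (thioether).
  CH=CH: C=C double bond → alkene.
  CH(C6H5): pendant –C6H5: benzene ring → arene.
  CH(Cl): halogen on an sp³ carbon → alkyl halide.
  CH=CH: C=C double bond → alkene.
  CO: –C(=O)– with carbon on both sides → ketone.
  CH=CH: C=C double bond → alkene.
  CH(COOH): pendant –COOH: carbonyl C bonded to C and –OH → carboxylic acid.
  CH=CH: C=C double bond → alkene.
  CH(OCOCH3): pendant –OC(=O)CH3: an acyloxy group → ester.
  C6H5: –C6H5 phenyl ring → arene.
Alkene appears at: CH(CH=CH2), CH(CH=CH2), CH=CH, CH=CH, CH=CH, CH=CH → 6.

6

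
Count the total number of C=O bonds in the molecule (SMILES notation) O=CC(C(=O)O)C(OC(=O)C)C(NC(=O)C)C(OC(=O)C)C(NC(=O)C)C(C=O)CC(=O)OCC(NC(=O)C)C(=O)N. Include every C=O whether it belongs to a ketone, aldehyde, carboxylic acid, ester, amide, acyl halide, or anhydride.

OHC: aldehyde, 1 C=O (running total 1).
CH(COOH): carboxylic acid, 1 C=O (running total 2).
CH(OCOCH3): ester, 1 C=O (running total 3).
CH(NHCOCH3): amide, 1 C=O (running total 4).
CH(OCOCH3): ester, 1 C=O (running total 5).
CH(NHCOCH3): amide, 1 C=O (running total 6).
CH(CHO): aldehyde, 1 C=O (running total 7).
CH2COOCH2: ester, 1 C=O (running total 8).
CH(NHCOCH3): amide, 1 C=O (running total 9).
CONH2: amide, 1 C=O (running total 10).

10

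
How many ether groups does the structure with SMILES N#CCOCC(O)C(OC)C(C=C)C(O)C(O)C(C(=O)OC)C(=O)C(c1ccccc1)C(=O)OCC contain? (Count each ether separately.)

2

Working along the chain:
  N≡C: N≡C–: carbon triple-bonded to nitrogen → nitrile.
  CH2OCH2: C–O–C with sp³ carbons on both sides and no adjacent C=O → ether.
  CH(OH): –OH on an sp³ carbon → alcohol (secondary).
  CH(OCH3): pendant –OCH3: C–O–C with sp³ C, no adjacent C=O → ether.
  CH(CH=CH2): pendant –CH=CH2: C=C double bond → alkene.
  CH(OH): –OH on an sp³ carbon → alcohol (secondary).
  CH(OH): –OH on an sp³ carbon → alcohol (secondary).
  CH(COOCH3): pendant –COOCH3: carbonyl C bonded to C and –OCH3 → ester.
  CO: –C(=O)– with carbon on both sides → ketone.
  CH(C6H5): pendant –C6H5: benzene ring → arene.
  COOCH2CH3: –C(=O)OCH2CH3: carbonyl C bonded to C and to –OEt → ester.
Ether appears at: CH2OCH2, CH(OCH3) → 2.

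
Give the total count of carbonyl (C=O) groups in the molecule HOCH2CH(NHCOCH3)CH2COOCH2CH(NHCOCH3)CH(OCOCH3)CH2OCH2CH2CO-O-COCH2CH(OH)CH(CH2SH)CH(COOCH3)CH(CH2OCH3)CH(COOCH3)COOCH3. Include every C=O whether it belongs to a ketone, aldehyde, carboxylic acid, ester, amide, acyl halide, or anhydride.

CH(NHCOCH3): amide, 1 C=O (running total 1).
CH2COOCH2: ester, 1 C=O (running total 2).
CH(NHCOCH3): amide, 1 C=O (running total 3).
CH(OCOCH3): ester, 1 C=O (running total 4).
CH2CO-O-COCH2: anhydride, 2 C=O (running total 6).
CH(COOCH3): ester, 1 C=O (running total 7).
CH(COOCH3): ester, 1 C=O (running total 8).
COOCH3: ester, 1 C=O (running total 9).

9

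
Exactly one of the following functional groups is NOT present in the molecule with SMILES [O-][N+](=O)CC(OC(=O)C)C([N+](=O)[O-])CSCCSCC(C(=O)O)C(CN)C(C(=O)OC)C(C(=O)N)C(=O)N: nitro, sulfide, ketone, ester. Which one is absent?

ester: present (CH(OCOCH3) — pendant –OC(=O)CH3: an acyloxy group → ester).
sulfide: present (CH2SCH2 — C–S–C linkage → sulfide (thioether)).
nitro: present (O2NCH2 — –NO2 on carbon → nitro group).
ketone: absent. In each of CH(OCOCH3) and CH(COOCH3), the C=O is bonded to an –O–C group, which defines an ester, not a ketone. In each of CH(CONH2) and CONH2, the C=O is bonded to nitrogen, which defines an amide, not a ketone. In CH(COOH), the C=O bears an –OH, making it a carboxylic acid rather than a ketone.

ketone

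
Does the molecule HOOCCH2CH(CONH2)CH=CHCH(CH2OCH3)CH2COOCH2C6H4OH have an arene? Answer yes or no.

yes

Working along the chain:
  HOOC: –COOH: carbonyl C bonded to –OH and C → carboxylic acid (the –OH is not a separate alcohol).
  CH(CONH2): pendant –CONH2: carbonyl C bonded to C and N → amide.
  CH=CH: C=C double bond → alkene.
  CH(CH2OCH3): pendant –CH2OCH3: C–O–C linkage → ether.
  CH2COOCH2: –C(=O)–O–C with C on the carbonyl side → ester.
  C6H4OH: –OH attached directly to an aromatic ring → phenol (not alcohol); the ring itself is an arene.
The C6H4OH segment supplies the arene: –OH attached directly to an aromatic ring → phenol (not alcohol); the ring itself is an arene.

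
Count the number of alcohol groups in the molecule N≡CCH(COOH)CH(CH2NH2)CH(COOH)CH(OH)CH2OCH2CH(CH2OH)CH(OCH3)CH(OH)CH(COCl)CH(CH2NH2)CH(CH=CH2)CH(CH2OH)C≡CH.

4

Taking each segment in turn:
  N≡C: N≡C–: carbon triple-bonded to nitrogen → nitrile.
  CH(COOH): pendant –COOH: carbonyl C bonded to C and –OH → carboxylic acid.
  CH(CH2NH2): pendant –CH2NH2: N on sp³ C, no adjacent C=O → amine.
  CH(COOH): pendant –COOH: carbonyl C bonded to C and –OH → carboxylic acid.
  CH(OH): –OH on an sp³ carbon → alcohol (secondary).
  CH2OCH2: C–O–C with sp³ carbons on both sides and no adjacent C=O → ether.
  CH(CH2OH): pendant –CH2OH on an sp³ backbone C → alcohol.
  CH(OCH3): pendant –OCH3: C–O–C with sp³ C, no adjacent C=O → ether.
  CH(OH): –OH on an sp³ carbon → alcohol (secondary).
  CH(COCl): pendant –C(=O)X: carbonyl C bonded to C and halogen → acyl halide.
  CH(CH2NH2): pendant –CH2NH2: N on sp³ C, no adjacent C=O → amine.
  CH(CH=CH2): pendant –CH=CH2: C=C double bond → alkene.
  CH(CH2OH): pendant –CH2OH on an sp³ backbone C → alcohol.
  C≡CH: C≡C triple bond → alkyne.
Alcohol appears at: CH(OH), CH(CH2OH), CH(OH), CH(CH2OH) → 4.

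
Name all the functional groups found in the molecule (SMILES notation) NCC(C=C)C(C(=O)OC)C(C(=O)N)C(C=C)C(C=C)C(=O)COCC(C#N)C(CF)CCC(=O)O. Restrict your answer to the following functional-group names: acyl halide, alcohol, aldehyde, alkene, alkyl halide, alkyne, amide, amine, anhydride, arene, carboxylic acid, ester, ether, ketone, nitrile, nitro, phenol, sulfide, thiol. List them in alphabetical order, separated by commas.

alkene, alkyl halide, amide, amine, carboxylic acid, ester, ether, ketone, nitrile

Taking each segment in turn:
  H2NCH2: –NH2 on an sp³ carbon with no adjacent C=O → amine.
  CH(CH=CH2): pendant –CH=CH2: C=C double bond → alkene.
  CH(COOCH3): pendant –COOCH3: carbonyl C bonded to C and –OCH3 → ester.
  CH(CONH2): pendant –CONH2: carbonyl C bonded to C and N → amide.
  CH(CH=CH2): pendant –CH=CH2: C=C double bond → alkene.
  CH(CH=CH2): pendant –CH=CH2: C=C double bond → alkene.
  CO: –C(=O)– with carbon on both sides → ketone.
  CH2OCH2: C–O–C with sp³ carbons on both sides and no adjacent C=O → ether.
  CH(CN): pendant –C≡N: nitrile.
  CH(CH2F): pendant –CH2X: halogen on sp³ carbon → alkyl halide.
  COOH: –COOH: carbonyl C bonded to –OH and C → carboxylic acid (the –OH is not a separate alcohol).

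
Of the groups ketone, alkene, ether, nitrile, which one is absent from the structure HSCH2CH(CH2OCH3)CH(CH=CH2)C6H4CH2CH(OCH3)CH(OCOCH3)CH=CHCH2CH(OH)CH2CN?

alkene: present (CH(CH=CH2) — pendant –CH=CH2: C=C double bond → alkene).
ether: present (CH(CH2OCH3) — pendant –CH2OCH3: C–O–C linkage → ether).
nitrile: present (CN — –C≡N: carbon triple-bonded to nitrogen → nitrile).
ketone: absent. In CH(OCOCH3), the C=O is bonded to an –O–C group, which defines an ester, not a ketone.

ketone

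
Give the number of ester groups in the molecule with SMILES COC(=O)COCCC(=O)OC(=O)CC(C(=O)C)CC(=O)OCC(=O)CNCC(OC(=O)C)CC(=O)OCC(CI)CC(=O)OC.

5

Reading the structure from left to right:
  CH3OOC: CH3O–C(=O)–: carbonyl C bonded to C and to –OCH3 → ester (not ketone + ether).
  CH2OCH2: C–O–C with sp³ carbons on both sides and no adjacent C=O → ether.
  CH2CO-O-COCH2: two acyl groups sharing one oxygen, –C(=O)–O–C(=O)– → anhydride.
  CH(COCH3): pendant –COCH3: carbonyl C bonded to two carbons → ketone.
  CH2COOCH2: –C(=O)–O–C with C on the carbonyl side → ester.
  CO: –C(=O)– with carbon on both sides → ketone.
  CH2NHCH2: C–N–C with sp³ carbons and no adjacent C=O → amine (secondary).
  CH(OCOCH3): pendant –OC(=O)CH3: an acyloxy group → ester.
  CH2COOCH2: –C(=O)–O–C with C on the carbonyl side → ester.
  CH(CH2I): pendant –CH2X: halogen on sp³ carbon → alkyl halide.
  COOCH3: –C(=O)OCH3: carbonyl C bonded to C and to –OCH3 → ester (not ketone + ether).
Ester appears at: CH3OOC, CH2COOCH2, CH(OCOCH3), CH2COOCH2, COOCH3 → 5.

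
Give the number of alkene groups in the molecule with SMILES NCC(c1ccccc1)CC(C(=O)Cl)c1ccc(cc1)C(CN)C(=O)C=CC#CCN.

–NH2 on an sp³ carbon with no adjacent C=O → amine.
pendant –C6H5: benzene ring → arene.
pendant –C(=O)X: carbonyl C bonded to C and halogen → acyl halide.
para-disubstituted benzene ring → arene.
pendant –CH2NH2: N on sp³ C, no adjacent C=O → amine.
–C(=O)– with carbon on both sides → ketone.
C=C double bond → alkene.
C≡C triple bond → alkyne.
–NH2 on an sp³ carbon with no adjacent C=O → amine.
Alkene appears at: CH=CH → 1.

1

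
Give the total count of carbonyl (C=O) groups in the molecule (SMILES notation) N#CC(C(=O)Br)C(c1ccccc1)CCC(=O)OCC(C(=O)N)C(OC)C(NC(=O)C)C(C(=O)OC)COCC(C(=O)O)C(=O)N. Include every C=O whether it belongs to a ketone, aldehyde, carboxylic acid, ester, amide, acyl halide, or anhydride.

CH(COBr): acyl halide, 1 C=O (running total 1).
CH2COOCH2: ester, 1 C=O (running total 2).
CH(CONH2): amide, 1 C=O (running total 3).
CH(NHCOCH3): amide, 1 C=O (running total 4).
CH(COOCH3): ester, 1 C=O (running total 5).
CH(COOH): carboxylic acid, 1 C=O (running total 6).
CONH2: amide, 1 C=O (running total 7).

7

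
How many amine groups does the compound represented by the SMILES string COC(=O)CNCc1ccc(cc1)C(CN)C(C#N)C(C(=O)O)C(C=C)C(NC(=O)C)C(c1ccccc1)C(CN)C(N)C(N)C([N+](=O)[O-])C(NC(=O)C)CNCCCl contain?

CH3O–C(=O)–: carbonyl C bonded to C and to –OCH3 → ester (not ketone + ether).
C–N–C with sp³ carbons and no adjacent C=O → amine (secondary).
para-disubstituted benzene ring → arene.
pendant –CH2NH2: N on sp³ C, no adjacent C=O → amine.
pendant –C≡N: nitrile.
pendant –COOH: carbonyl C bonded to C and –OH → carboxylic acid.
pendant –CH=CH2: C=C double bond → alkene.
pendant –NHC(=O)CH3: N bonded to a carbonyl → amide (not amine).
pendant –C6H5: benzene ring → arene.
pendant –CH2NH2: N on sp³ C, no adjacent C=O → amine.
–NH2 on an sp³ carbon with no adjacent C=O → amine.
–NH2 on an sp³ carbon with no adjacent C=O → amine.
–NO2 on an sp³ carbon → nitro (the N=O is not a carbonyl).
pendant –NHC(=O)CH3: N bonded to a carbonyl → amide (not amine).
C–N–C with sp³ carbons and no adjacent C=O → amine (secondary).
halogen on an sp³ carbon → alkyl halide.
Amine appears at: CH2NHCH2, CH(CH2NH2), CH(CH2NH2), CH(NH2), CH(NH2), CH2NHCH2 → 6.

6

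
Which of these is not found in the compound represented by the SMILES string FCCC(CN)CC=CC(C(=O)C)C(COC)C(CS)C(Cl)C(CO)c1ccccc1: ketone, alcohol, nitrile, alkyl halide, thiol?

nitrile

ketone: present (CH(COCH3) — pendant –COCH3: carbonyl C bonded to two carbons → ketone).
thiol: present (CH(CH2SH) — pendant –CH2SH → thiol).
alkyl halide: present (FCH2 — halogen on an sp³ carbon → alkyl halide).
alcohol: present (CH(CH2OH) — pendant –CH2OH on an sp³ backbone C → alcohol).
nitrile: no segment matches this pattern.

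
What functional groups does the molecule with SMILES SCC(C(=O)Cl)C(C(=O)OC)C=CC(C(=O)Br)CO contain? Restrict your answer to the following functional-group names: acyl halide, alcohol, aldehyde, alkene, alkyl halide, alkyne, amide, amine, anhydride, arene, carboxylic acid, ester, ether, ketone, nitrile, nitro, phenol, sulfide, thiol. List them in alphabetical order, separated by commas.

–SH on an sp³ carbon → thiol.
pendant –C(=O)X: carbonyl C bonded to C and halogen → acyl halide.
pendant –COOCH3: carbonyl C bonded to C and –OCH3 → ester.
C=C double bond → alkene.
pendant –C(=O)X: carbonyl C bonded to C and halogen → acyl halide.
–OH on an sp³ carbon → alcohol.

acyl halide, alcohol, alkene, ester, thiol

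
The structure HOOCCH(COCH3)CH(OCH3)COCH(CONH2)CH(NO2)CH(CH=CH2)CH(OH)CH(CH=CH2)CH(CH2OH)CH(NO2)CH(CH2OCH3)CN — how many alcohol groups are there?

2

Reading the structure from left to right:
  HOOC: –COOH: carbonyl C bonded to –OH and C → carboxylic acid (the –OH is not a separate alcohol).
  CH(COCH3): pendant –COCH3: carbonyl C bonded to two carbons → ketone.
  CH(OCH3): pendant –OCH3: C–O–C with sp³ C, no adjacent C=O → ether.
  CO: –C(=O)– with carbon on both sides → ketone.
  CH(CONH2): pendant –CONH2: carbonyl C bonded to C and N → amide.
  CH(NO2): –NO2 on an sp³ carbon → nitro (the N=O is not a carbonyl).
  CH(CH=CH2): pendant –CH=CH2: C=C double bond → alkene.
  CH(OH): –OH on an sp³ carbon → alcohol (secondary).
  CH(CH=CH2): pendant –CH=CH2: C=C double bond → alkene.
  CH(CH2OH): pendant –CH2OH on an sp³ backbone C → alcohol.
  CH(NO2): –NO2 on an sp³ carbon → nitro (the N=O is not a carbonyl).
  CH(CH2OCH3): pendant –CH2OCH3: C–O–C linkage → ether.
  CN: –C≡N: carbon triple-bonded to nitrogen → nitrile.
Alcohol appears at: CH(OH), CH(CH2OH) → 2.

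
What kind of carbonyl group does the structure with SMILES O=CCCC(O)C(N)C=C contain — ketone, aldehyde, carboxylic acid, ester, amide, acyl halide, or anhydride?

The carbonyl is in the OHC segment: terminal –CHO: carbonyl C bonded to H and C → aldehyde.

aldehyde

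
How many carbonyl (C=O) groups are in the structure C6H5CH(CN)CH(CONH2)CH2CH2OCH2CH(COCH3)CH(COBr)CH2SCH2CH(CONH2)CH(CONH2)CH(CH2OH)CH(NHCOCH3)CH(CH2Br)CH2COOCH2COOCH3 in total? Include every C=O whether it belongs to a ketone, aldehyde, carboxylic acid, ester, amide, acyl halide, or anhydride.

8

CH(CONH2): amide, 1 C=O (running total 1).
CH(COCH3): ketone, 1 C=O (running total 2).
CH(COBr): acyl halide, 1 C=O (running total 3).
CH(CONH2): amide, 1 C=O (running total 4).
CH(CONH2): amide, 1 C=O (running total 5).
CH(NHCOCH3): amide, 1 C=O (running total 6).
CH2COOCH2: ester, 1 C=O (running total 7).
COOCH3: ester, 1 C=O (running total 8).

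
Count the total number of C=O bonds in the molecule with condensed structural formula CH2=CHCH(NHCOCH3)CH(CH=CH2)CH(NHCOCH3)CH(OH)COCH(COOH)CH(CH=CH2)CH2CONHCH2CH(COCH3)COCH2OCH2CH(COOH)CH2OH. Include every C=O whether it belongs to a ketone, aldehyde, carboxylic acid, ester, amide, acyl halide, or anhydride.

8

CH(NHCOCH3): amide, 1 C=O (running total 1).
CH(NHCOCH3): amide, 1 C=O (running total 2).
CO: ketone, 1 C=O (running total 3).
CH(COOH): carboxylic acid, 1 C=O (running total 4).
CH2CONHCH2: amide, 1 C=O (running total 5).
CH(COCH3): ketone, 1 C=O (running total 6).
CO: ketone, 1 C=O (running total 7).
CH(COOH): carboxylic acid, 1 C=O (running total 8).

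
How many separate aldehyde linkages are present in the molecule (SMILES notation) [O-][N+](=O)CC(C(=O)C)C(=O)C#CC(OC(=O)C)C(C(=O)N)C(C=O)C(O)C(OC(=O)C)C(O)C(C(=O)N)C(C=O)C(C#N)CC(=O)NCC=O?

3

Reading the structure from left to right:
  O2NCH2: –NO2 on carbon → nitro group.
  CH(COCH3): pendant –COCH3: carbonyl C bonded to two carbons → ketone.
  CO: –C(=O)– with carbon on both sides → ketone.
  C≡C: C≡C triple bond → alkyne.
  CH(OCOCH3): pendant –OC(=O)CH3: an acyloxy group → ester.
  CH(CONH2): pendant –CONH2: carbonyl C bonded to C and N → amide.
  CH(CHO): pendant –CHO: carbonyl C bonded to C and H → aldehyde.
  CH(OH): –OH on an sp³ carbon → alcohol (secondary).
  CH(OCOCH3): pendant –OC(=O)CH3: an acyloxy group → ester.
  CH(OH): –OH on an sp³ carbon → alcohol (secondary).
  CH(CONH2): pendant –CONH2: carbonyl C bonded to C and N → amide.
  CH(CHO): pendant –CHO: carbonyl C bonded to C and H → aldehyde.
  CH(CN): pendant –C≡N: nitrile.
  CH2CONHCH2: –C(=O)–N– linkage → amide (the N is not an amine).
  CHO: terminal –CHO: carbonyl C bonded to H and C → aldehyde.
Aldehyde appears at: CH(CHO), CH(CHO), CHO → 3.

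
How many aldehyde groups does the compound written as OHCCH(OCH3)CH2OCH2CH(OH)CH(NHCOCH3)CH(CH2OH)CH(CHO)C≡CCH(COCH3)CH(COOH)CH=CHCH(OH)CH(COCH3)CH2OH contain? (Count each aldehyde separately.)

terminal –CHO: carbonyl C bonded to H and C → aldehyde.
pendant –OCH3: C–O–C with sp³ C, no adjacent C=O → ether.
C–O–C with sp³ carbons on both sides and no adjacent C=O → ether.
–OH on an sp³ carbon → alcohol (secondary).
pendant –NHC(=O)CH3: N bonded to a carbonyl → amide (not amine).
pendant –CH2OH on an sp³ backbone C → alcohol.
pendant –CHO: carbonyl C bonded to C and H → aldehyde.
C≡C triple bond → alkyne.
pendant –COCH3: carbonyl C bonded to two carbons → ketone.
pendant –COOH: carbonyl C bonded to C and –OH → carboxylic acid.
C=C double bond → alkene.
–OH on an sp³ carbon → alcohol (secondary).
pendant –COCH3: carbonyl C bonded to two carbons → ketone.
–OH on an sp³ carbon → alcohol.
Aldehyde appears at: OHC, CH(CHO) → 2.

2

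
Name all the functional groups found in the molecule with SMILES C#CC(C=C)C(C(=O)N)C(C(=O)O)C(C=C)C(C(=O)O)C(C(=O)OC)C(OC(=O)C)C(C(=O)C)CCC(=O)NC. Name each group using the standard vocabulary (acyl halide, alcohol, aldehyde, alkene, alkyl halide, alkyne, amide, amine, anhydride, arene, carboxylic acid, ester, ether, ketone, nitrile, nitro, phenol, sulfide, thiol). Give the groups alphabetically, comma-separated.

alkene, alkyne, amide, carboxylic acid, ester, ketone

C≡C triple bond → alkyne.
pendant –CH=CH2: C=C double bond → alkene.
pendant –CONH2: carbonyl C bonded to C and N → amide.
pendant –COOH: carbonyl C bonded to C and –OH → carboxylic acid.
pendant –CH=CH2: C=C double bond → alkene.
pendant –COOH: carbonyl C bonded to C and –OH → carboxylic acid.
pendant –COOCH3: carbonyl C bonded to C and –OCH3 → ester.
pendant –OC(=O)CH3: an acyloxy group → ester.
pendant –COCH3: carbonyl C bonded to two carbons → ketone.
–C(=O)NHCH3: carbonyl C bonded to C and to N → amide (the N is not an amine).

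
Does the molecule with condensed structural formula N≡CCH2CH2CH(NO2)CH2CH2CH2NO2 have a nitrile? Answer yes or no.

yes

Working along the chain:
  N≡C: N≡C–: carbon triple-bonded to nitrogen → nitrile.
  CH(NO2): –NO2 on an sp³ carbon → nitro (the N=O is not a carbonyl).
  CH2NO2: –NO2 on carbon → nitro group.
The N≡C segment supplies the nitrile: N≡C–: carbon triple-bonded to nitrogen → nitrile.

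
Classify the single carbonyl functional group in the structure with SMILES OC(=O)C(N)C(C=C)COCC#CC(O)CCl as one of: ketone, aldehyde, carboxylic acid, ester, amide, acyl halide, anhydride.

carboxylic acid

The carbonyl is in the HOOC segment: –COOH: carbonyl C bonded to –OH and C → carboxylic acid (the –OH is not a separate alcohol).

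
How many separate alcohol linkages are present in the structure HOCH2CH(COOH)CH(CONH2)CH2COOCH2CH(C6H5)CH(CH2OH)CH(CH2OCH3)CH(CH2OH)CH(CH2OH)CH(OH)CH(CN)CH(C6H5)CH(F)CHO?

5

Reading the structure from left to right:
  HOCH2: HO– on an sp³ carbon → alcohol.
  CH(COOH): pendant –COOH: carbonyl C bonded to C and –OH → carboxylic acid.
  CH(CONH2): pendant –CONH2: carbonyl C bonded to C and N → amide.
  CH2COOCH2: –C(=O)–O–C with C on the carbonyl side → ester.
  CH(C6H5): pendant –C6H5: benzene ring → arene.
  CH(CH2OH): pendant –CH2OH on an sp³ backbone C → alcohol.
  CH(CH2OCH3): pendant –CH2OCH3: C–O–C linkage → ether.
  CH(CH2OH): pendant –CH2OH on an sp³ backbone C → alcohol.
  CH(CH2OH): pendant –CH2OH on an sp³ backbone C → alcohol.
  CH(OH): –OH on an sp³ carbon → alcohol (secondary).
  CH(CN): pendant –C≡N: nitrile.
  CH(C6H5): pendant –C6H5: benzene ring → arene.
  CH(F): halogen on an sp³ carbon → alkyl halide.
  CHO: terminal –CHO: carbonyl C bonded to H and C → aldehyde.
Alcohol appears at: HOCH2, CH(CH2OH), CH(CH2OH), CH(CH2OH), CH(OH) → 5.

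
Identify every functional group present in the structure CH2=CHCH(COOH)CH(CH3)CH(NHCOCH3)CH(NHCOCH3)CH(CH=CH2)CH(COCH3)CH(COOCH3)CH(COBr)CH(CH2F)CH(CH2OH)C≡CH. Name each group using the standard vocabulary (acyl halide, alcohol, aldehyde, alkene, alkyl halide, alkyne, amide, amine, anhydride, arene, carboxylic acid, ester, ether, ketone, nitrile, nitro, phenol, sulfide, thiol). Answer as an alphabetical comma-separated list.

Taking each segment in turn:
  CH2=CH: C=C double bond → alkene.
  CH(COOH): pendant –COOH: carbonyl C bonded to C and –OH → carboxylic acid.
  CH(NHCOCH3): pendant –NHC(=O)CH3: N bonded to a carbonyl → amide (not amine).
  CH(NHCOCH3): pendant –NHC(=O)CH3: N bonded to a carbonyl → amide (not amine).
  CH(CH=CH2): pendant –CH=CH2: C=C double bond → alkene.
  CH(COCH3): pendant –COCH3: carbonyl C bonded to two carbons → ketone.
  CH(COOCH3): pendant –COOCH3: carbonyl C bonded to C and –OCH3 → ester.
  CH(COBr): pendant –C(=O)X: carbonyl C bonded to C and halogen → acyl halide.
  CH(CH2F): pendant –CH2X: halogen on sp³ carbon → alkyl halide.
  CH(CH2OH): pendant –CH2OH on an sp³ backbone C → alcohol.
  C≡CH: C≡C triple bond → alkyne.

acyl halide, alcohol, alkene, alkyl halide, alkyne, amide, carboxylic acid, ester, ketone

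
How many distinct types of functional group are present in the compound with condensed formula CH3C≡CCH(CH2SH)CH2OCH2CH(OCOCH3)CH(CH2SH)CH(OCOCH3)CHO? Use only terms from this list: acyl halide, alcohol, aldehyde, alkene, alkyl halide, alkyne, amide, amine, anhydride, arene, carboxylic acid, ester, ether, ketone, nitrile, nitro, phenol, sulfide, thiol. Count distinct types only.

Working along the chain:
  C≡C: C≡C triple bond → alkyne.
  CH(CH2SH): pendant –CH2SH → thiol.
  CH2OCH2: C–O–C with sp³ carbons on both sides and no adjacent C=O → ether.
  CH(OCOCH3): pendant –OC(=O)CH3: an acyloxy group → ester.
  CH(CH2SH): pendant –CH2SH → thiol.
  CH(OCOCH3): pendant –OC(=O)CH3: an acyloxy group → ester.
  CHO: terminal –CHO: carbonyl C bonded to H and C → aldehyde.
Distinct types present: aldehyde, alkyne, ester, ether, thiol.

5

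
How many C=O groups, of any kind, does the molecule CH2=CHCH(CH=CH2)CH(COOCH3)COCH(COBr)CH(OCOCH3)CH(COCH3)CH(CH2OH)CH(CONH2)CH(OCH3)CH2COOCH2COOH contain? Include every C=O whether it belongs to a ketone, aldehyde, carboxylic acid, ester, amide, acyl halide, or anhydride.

CH(COOCH3): ester, 1 C=O (running total 1).
CO: ketone, 1 C=O (running total 2).
CH(COBr): acyl halide, 1 C=O (running total 3).
CH(OCOCH3): ester, 1 C=O (running total 4).
CH(COCH3): ketone, 1 C=O (running total 5).
CH(CONH2): amide, 1 C=O (running total 6).
CH2COOCH2: ester, 1 C=O (running total 7).
COOH: carboxylic acid, 1 C=O (running total 8).

8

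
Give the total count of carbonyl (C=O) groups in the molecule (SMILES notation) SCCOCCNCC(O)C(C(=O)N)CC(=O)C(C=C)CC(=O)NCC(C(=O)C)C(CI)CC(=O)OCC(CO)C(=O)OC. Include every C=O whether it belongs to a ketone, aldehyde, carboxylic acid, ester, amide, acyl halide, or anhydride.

6

CH(CONH2): amide, 1 C=O (running total 1).
CO: ketone, 1 C=O (running total 2).
CH2CONHCH2: amide, 1 C=O (running total 3).
CH(COCH3): ketone, 1 C=O (running total 4).
CH2COOCH2: ester, 1 C=O (running total 5).
COOCH3: ester, 1 C=O (running total 6).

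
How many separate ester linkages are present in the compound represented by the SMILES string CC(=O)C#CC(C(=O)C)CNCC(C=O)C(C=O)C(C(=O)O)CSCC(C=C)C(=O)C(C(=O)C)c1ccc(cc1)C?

Working along the chain:
  CO: –C(=O)– with carbon on both sides → ketone.
  C≡C: C≡C triple bond → alkyne.
  CH(COCH3): pendant –COCH3: carbonyl C bonded to two carbons → ketone.
  CH2NHCH2: C–N–C with sp³ carbons and no adjacent C=O → amine (secondary).
  CH(CHO): pendant –CHO: carbonyl C bonded to C and H → aldehyde.
  CH(CHO): pendant –CHO: carbonyl C bonded to C and H → aldehyde.
  CH(COOH): pendant –COOH: carbonyl C bonded to C and –OH → carboxylic acid.
  CH2SCH2: C–S–C linkage → sulfide (thioether).
  CH(CH=CH2): pendant –CH=CH2: C=C double bond → alkene.
  CO: –C(=O)– with carbon on both sides → ketone.
  CH(COCH3): pendant –COCH3: carbonyl C bonded to two carbons → ketone.
  C6H4: para-disubstituted benzene ring → arene.
No segment is a ester: CO is ketone, not ester; CH(COCH3) is ketone, not ester; CH(COOH) is carboxylic acid, not ester. → 0.

0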